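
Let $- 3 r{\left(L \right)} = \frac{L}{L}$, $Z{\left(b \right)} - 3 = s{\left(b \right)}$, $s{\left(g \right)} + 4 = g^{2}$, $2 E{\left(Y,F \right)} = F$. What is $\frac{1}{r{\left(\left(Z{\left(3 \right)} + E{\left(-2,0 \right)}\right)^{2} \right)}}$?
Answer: $-3$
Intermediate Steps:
$E{\left(Y,F \right)} = \frac{F}{2}$
$s{\left(g \right)} = -4 + g^{2}$
$Z{\left(b \right)} = -1 + b^{2}$ ($Z{\left(b \right)} = 3 + \left(-4 + b^{2}\right) = -1 + b^{2}$)
$r{\left(L \right)} = - \frac{1}{3}$ ($r{\left(L \right)} = - \frac{L \frac{1}{L}}{3} = \left(- \frac{1}{3}\right) 1 = - \frac{1}{3}$)
$\frac{1}{r{\left(\left(Z{\left(3 \right)} + E{\left(-2,0 \right)}\right)^{2} \right)}} = \frac{1}{- \frac{1}{3}} = -3$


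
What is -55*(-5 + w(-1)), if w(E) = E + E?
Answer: 385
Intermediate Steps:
w(E) = 2*E
-55*(-5 + w(-1)) = -55*(-5 + 2*(-1)) = -55*(-5 - 2) = -55*(-7) = 385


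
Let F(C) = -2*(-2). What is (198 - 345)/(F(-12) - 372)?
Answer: 147/368 ≈ 0.39946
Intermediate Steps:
F(C) = 4
(198 - 345)/(F(-12) - 372) = (198 - 345)/(4 - 372) = -147/(-368) = -147*(-1/368) = 147/368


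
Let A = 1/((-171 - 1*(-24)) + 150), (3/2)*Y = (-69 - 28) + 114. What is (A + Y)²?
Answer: 1225/9 ≈ 136.11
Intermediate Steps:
Y = 34/3 (Y = 2*((-69 - 28) + 114)/3 = 2*(-97 + 114)/3 = (⅔)*17 = 34/3 ≈ 11.333)
A = ⅓ (A = 1/((-171 + 24) + 150) = 1/(-147 + 150) = 1/3 = ⅓ ≈ 0.33333)
(A + Y)² = (⅓ + 34/3)² = (35/3)² = 1225/9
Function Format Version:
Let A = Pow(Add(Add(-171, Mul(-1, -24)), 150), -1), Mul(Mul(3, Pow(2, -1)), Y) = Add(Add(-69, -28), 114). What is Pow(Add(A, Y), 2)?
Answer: Rational(1225, 9) ≈ 136.11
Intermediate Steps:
Y = Rational(34, 3) (Y = Mul(Rational(2, 3), Add(Add(-69, -28), 114)) = Mul(Rational(2, 3), Add(-97, 114)) = Mul(Rational(2, 3), 17) = Rational(34, 3) ≈ 11.333)
A = Rational(1, 3) (A = Pow(Add(Add(-171, 24), 150), -1) = Pow(Add(-147, 150), -1) = Pow(3, -1) = Rational(1, 3) ≈ 0.33333)
Pow(Add(A, Y), 2) = Pow(Add(Rational(1, 3), Rational(34, 3)), 2) = Pow(Rational(35, 3), 2) = Rational(1225, 9)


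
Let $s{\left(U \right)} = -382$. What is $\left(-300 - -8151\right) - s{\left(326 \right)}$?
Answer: $8233$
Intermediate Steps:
$\left(-300 - -8151\right) - s{\left(326 \right)} = \left(-300 - -8151\right) - -382 = \left(-300 + 8151\right) + 382 = 7851 + 382 = 8233$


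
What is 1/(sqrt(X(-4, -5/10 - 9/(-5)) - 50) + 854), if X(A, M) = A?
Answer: 427/364685 - 3*I*sqrt(6)/729370 ≈ 0.0011709 - 1.0075e-5*I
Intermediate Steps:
1/(sqrt(X(-4, -5/10 - 9/(-5)) - 50) + 854) = 1/(sqrt(-4 - 50) + 854) = 1/(sqrt(-54) + 854) = 1/(3*I*sqrt(6) + 854) = 1/(854 + 3*I*sqrt(6))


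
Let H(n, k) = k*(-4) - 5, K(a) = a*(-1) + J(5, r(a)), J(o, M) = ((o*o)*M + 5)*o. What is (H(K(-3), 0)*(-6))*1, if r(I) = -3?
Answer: 30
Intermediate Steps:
J(o, M) = o*(5 + M*o**2) (J(o, M) = (o**2*M + 5)*o = (M*o**2 + 5)*o = (5 + M*o**2)*o = o*(5 + M*o**2))
K(a) = -350 - a (K(a) = a*(-1) + 5*(5 - 3*5**2) = -a + 5*(5 - 3*25) = -a + 5*(5 - 75) = -a + 5*(-70) = -a - 350 = -350 - a)
H(n, k) = -5 - 4*k (H(n, k) = -4*k - 5 = -5 - 4*k)
(H(K(-3), 0)*(-6))*1 = ((-5 - 4*0)*(-6))*1 = ((-5 + 0)*(-6))*1 = -5*(-6)*1 = 30*1 = 30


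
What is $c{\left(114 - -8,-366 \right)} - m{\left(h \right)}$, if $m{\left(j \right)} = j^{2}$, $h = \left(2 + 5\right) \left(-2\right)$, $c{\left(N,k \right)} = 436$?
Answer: $240$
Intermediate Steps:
$h = -14$ ($h = 7 \left(-2\right) = -14$)
$c{\left(114 - -8,-366 \right)} - m{\left(h \right)} = 436 - \left(-14\right)^{2} = 436 - 196 = 240$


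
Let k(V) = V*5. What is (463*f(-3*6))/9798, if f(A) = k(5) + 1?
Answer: 6019/4899 ≈ 1.2286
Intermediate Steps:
k(V) = 5*V
f(A) = 26 (f(A) = 5*5 + 1 = 25 + 1 = 26)
(463*f(-3*6))/9798 = (463*26)/9798 = 12038*(1/9798) = 6019/4899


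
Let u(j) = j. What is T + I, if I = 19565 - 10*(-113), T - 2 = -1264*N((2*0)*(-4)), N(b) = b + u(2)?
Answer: 18169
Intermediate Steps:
N(b) = 2 + b (N(b) = b + 2 = 2 + b)
T = -2526 (T = 2 - 1264*(2 + (2*0)*(-4)) = 2 - 1264*(2 + 0*(-4)) = 2 - 1264*(2 + 0) = 2 - 1264*2 = 2 - 2528 = -2526)
I = 20695 (I = 19565 - 1*(-1130) = 19565 + 1130 = 20695)
T + I = -2526 + 20695 = 18169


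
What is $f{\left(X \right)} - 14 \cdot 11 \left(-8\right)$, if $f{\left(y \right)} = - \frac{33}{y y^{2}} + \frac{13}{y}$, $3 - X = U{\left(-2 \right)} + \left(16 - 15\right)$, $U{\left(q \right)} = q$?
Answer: $\frac{79023}{64} \approx 1234.7$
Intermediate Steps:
$X = 4$ ($X = 3 - \left(-2 + \left(16 - 15\right)\right) = 3 - \left(-2 + 1\right) = 3 - -1 = 3 + 1 = 4$)
$f{\left(y \right)} = - \frac{33}{y^{3}} + \frac{13}{y}$
$f{\left(X \right)} - 14 \cdot 11 \left(-8\right) = \left(- \frac{33}{64} + \frac{13}{4}\right) - 14 \cdot 11 \left(-8\right) = \left(\left(-33\right) \frac{1}{64} + 13 \cdot \frac{1}{4}\right) - 154 \left(-8\right) = \left(- \frac{33}{64} + \frac{13}{4}\right) - -1232 = \frac{175}{64} + 1232 = \frac{79023}{64}$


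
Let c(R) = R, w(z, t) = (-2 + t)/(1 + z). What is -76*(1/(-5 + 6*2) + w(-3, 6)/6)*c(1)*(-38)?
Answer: -11552/21 ≈ -550.10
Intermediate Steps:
w(z, t) = (-2 + t)/(1 + z)
-76*(1/(-5 + 6*2) + w(-3, 6)/6)*c(1)*(-38) = -76*(1/(-5 + 6*2) + ((-2 + 6)/(1 - 3))/6)*(-38) = -76*(1/(-5 + 12) + (4/(-2))*(⅙))*(-38) = -76*(1/7 - ½*4*(⅙))*(-38) = -76*(1*(⅐) - 2*⅙)*(-38) = -76*(⅐ - ⅓)*(-38) = -(-304)/21*(-38) = -76*(-4/21)*(-38) = (304/21)*(-38) = -11552/21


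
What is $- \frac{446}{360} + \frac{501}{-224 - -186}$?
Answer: $- \frac{49327}{3420} \approx -14.423$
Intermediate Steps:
$- \frac{446}{360} + \frac{501}{-224 - -186} = \left(-446\right) \frac{1}{360} + \frac{501}{-224 + 186} = - \frac{223}{180} + \frac{501}{-38} = - \frac{223}{180} + 501 \left(- \frac{1}{38}\right) = - \frac{223}{180} - \frac{501}{38} = - \frac{49327}{3420}$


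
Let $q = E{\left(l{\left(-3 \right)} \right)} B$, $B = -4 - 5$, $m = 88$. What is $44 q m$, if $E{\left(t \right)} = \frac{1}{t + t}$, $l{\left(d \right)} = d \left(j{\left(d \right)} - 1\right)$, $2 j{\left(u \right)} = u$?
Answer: $- \frac{11616}{5} \approx -2323.2$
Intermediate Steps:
$j{\left(u \right)} = \frac{u}{2}$
$B = -9$
$l{\left(d \right)} = d \left(-1 + \frac{d}{2}\right)$ ($l{\left(d \right)} = d \left(\frac{d}{2} - 1\right) = d \left(-1 + \frac{d}{2}\right)$)
$E{\left(t \right)} = \frac{1}{2 t}$
$q = - \frac{3}{5}$ ($q = \frac{1}{2 \cdot \frac{1}{2} \left(-3\right) \left(-2 - 3\right)} \left(-9\right) = \frac{1}{2 \cdot \frac{1}{2} \left(-3\right) \left(-5\right)} \left(-9\right) = \frac{1}{2 \cdot \frac{15}{2}} \left(-9\right) = \frac{1}{2} \cdot \frac{2}{15} \left(-9\right) = \frac{1}{15} \left(-9\right) = - \frac{3}{5} \approx -0.6$)
$44 q m = 44 \left(- \frac{3}{5}\right) 88 = \left(- \frac{132}{5}\right) 88 = - \frac{11616}{5}$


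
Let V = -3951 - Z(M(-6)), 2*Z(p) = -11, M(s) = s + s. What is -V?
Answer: 7891/2 ≈ 3945.5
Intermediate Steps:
M(s) = 2*s
Z(p) = -11/2 (Z(p) = (1/2)*(-11) = -11/2)
V = -7891/2 (V = -3951 - 1*(-11/2) = -3951 + 11/2 = -7891/2 ≈ -3945.5)
-V = -1*(-7891/2) = 7891/2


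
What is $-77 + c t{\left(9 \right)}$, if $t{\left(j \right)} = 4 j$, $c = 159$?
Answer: $5647$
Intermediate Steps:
$-77 + c t{\left(9 \right)} = -77 + 159 \cdot 4 \cdot 9 = -77 + 159 \cdot 36 = -77 + 5724 = 5647$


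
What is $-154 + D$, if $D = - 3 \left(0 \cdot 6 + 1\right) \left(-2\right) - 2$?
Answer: $-150$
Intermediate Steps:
$D = 4$ ($D = - 3 \left(0 + 1\right) \left(-2\right) - 2 = \left(-3\right) 1 \left(-2\right) - 2 = \left(-3\right) \left(-2\right) - 2 = 6 - 2 = 4$)
$-154 + D = -154 + 4 = -150$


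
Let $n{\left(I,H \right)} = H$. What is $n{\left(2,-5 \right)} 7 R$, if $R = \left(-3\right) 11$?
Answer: $1155$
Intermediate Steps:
$R = -33$
$n{\left(2,-5 \right)} 7 R = \left(-5\right) 7 \left(-33\right) = \left(-35\right) \left(-33\right) = 1155$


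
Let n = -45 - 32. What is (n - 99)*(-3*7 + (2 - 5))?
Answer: 4224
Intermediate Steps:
n = -77
(n - 99)*(-3*7 + (2 - 5)) = (-77 - 99)*(-3*7 + (2 - 5)) = -176*(-21 - 3) = -176*(-24) = 4224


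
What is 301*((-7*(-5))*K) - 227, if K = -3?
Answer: -31832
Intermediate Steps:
301*((-7*(-5))*K) - 227 = 301*(-7*(-5)*(-3)) - 227 = 301*(35*(-3)) - 227 = 301*(-105) - 227 = -31605 - 227 = -31832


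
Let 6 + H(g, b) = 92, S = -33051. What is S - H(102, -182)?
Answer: -33137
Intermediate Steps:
H(g, b) = 86 (H(g, b) = -6 + 92 = 86)
S - H(102, -182) = -33051 - 1*86 = -33051 - 86 = -33137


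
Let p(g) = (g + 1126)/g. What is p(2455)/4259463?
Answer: 3581/10456981665 ≈ 3.4245e-7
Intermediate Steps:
p(g) = (1126 + g)/g
p(2455)/4259463 = ((1126 + 2455)/2455)/4259463 = ((1/2455)*3581)*(1/4259463) = (3581/2455)*(1/4259463) = 3581/10456981665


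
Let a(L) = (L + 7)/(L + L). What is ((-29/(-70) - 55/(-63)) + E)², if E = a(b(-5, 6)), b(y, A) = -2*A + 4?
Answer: 46280809/25401600 ≈ 1.8220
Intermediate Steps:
b(y, A) = 4 - 2*A
a(L) = (7 + L)/(2*L) (a(L) = (7 + L)/((2*L)) = (1/(2*L))*(7 + L) = (7 + L)/(2*L))
E = 1/16 (E = (7 + (4 - 2*6))/(2*(4 - 2*6)) = (7 + (4 - 12))/(2*(4 - 12)) = (½)*(7 - 8)/(-8) = (½)*(-⅛)*(-1) = 1/16 ≈ 0.062500)
((-29/(-70) - 55/(-63)) + E)² = ((-29/(-70) - 55/(-63)) + 1/16)² = ((-29*(-1/70) - 55*(-1/63)) + 1/16)² = ((29/70 + 55/63) + 1/16)² = (811/630 + 1/16)² = (6803/5040)² = 46280809/25401600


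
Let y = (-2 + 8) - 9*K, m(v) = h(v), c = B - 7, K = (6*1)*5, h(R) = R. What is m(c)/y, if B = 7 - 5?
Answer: 5/264 ≈ 0.018939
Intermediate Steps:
K = 30 (K = 6*5 = 30)
B = 2
c = -5 (c = 2 - 7 = -5)
m(v) = v
y = -264 (y = (-2 + 8) - 9*30 = 6 - 270 = -264)
m(c)/y = -5/(-264) = -5*(-1/264) = 5/264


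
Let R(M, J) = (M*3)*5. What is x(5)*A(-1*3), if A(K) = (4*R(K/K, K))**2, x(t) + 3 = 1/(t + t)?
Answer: -10440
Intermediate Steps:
x(t) = -3 + 1/(2*t) (x(t) = -3 + 1/(t + t) = -3 + 1/(2*t))
R(M, J) = 15*M (R(M, J) = (3*M)*5 = 15*M)
A(K) = 3600 (A(K) = (4*(15*(K/K)))**2 = (4*(15*1))**2 = (4*15)**2 = 60**2 = 3600)
x(5)*A(-1*3) = (-3 + (1/2)/5)*3600 = (-3 + (1/2)*(1/5))*3600 = (-3 + 1/10)*3600 = -29/10*3600 = -10440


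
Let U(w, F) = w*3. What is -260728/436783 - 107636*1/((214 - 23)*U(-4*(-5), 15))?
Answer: -12500379467/1251383295 ≈ -9.9892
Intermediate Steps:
U(w, F) = 3*w
-260728/436783 - 107636*1/((214 - 23)*U(-4*(-5), 15)) = -260728/436783 - 107636*1/(60*(214 - 23)) = -260728*1/436783 - 107636/((3*20)*191) = -260728/436783 - 107636/(60*191) = -260728/436783 - 107636/11460 = -260728/436783 - 107636*1/11460 = -260728/436783 - 26909/2865 = -12500379467/1251383295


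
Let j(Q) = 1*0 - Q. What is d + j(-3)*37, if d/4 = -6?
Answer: 87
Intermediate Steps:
d = -24 (d = 4*(-6) = -24)
j(Q) = -Q (j(Q) = 0 - Q = -Q)
d + j(-3)*37 = -24 - 1*(-3)*37 = -24 + 3*37 = -24 + 111 = 87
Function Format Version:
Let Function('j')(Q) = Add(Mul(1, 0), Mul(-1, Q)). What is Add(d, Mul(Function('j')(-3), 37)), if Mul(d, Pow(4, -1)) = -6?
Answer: 87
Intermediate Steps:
d = -24 (d = Mul(4, -6) = -24)
Function('j')(Q) = Mul(-1, Q) (Function('j')(Q) = Add(0, Mul(-1, Q)) = Mul(-1, Q))
Add(d, Mul(Function('j')(-3), 37)) = Add(-24, Mul(Mul(-1, -3), 37)) = Add(-24, Mul(3, 37)) = Add(-24, 111) = 87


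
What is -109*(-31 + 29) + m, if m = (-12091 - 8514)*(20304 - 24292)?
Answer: 82172958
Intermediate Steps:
m = 82172740 (m = -20605*(-3988) = 82172740)
-109*(-31 + 29) + m = -109*(-31 + 29) + 82172740 = -109*(-2) + 82172740 = 218 + 82172740 = 82172958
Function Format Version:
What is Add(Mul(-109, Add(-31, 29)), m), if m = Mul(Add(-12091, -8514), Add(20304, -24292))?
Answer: 82172958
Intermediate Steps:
m = 82172740 (m = Mul(-20605, -3988) = 82172740)
Add(Mul(-109, Add(-31, 29)), m) = Add(Mul(-109, Add(-31, 29)), 82172740) = Add(Mul(-109, -2), 82172740) = Add(218, 82172740) = 82172958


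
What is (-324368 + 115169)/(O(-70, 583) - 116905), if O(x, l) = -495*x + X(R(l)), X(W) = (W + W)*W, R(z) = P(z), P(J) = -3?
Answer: 209199/82237 ≈ 2.5439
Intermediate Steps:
R(z) = -3
X(W) = 2*W² (X(W) = (2*W)*W = 2*W²)
O(x, l) = 18 - 495*x (O(x, l) = -495*x + 2*(-3)² = -495*x + 2*9 = -495*x + 18 = 18 - 495*x)
(-324368 + 115169)/(O(-70, 583) - 116905) = (-324368 + 115169)/((18 - 495*(-70)) - 116905) = -209199/((18 + 34650) - 116905) = -209199/(34668 - 116905) = -209199/(-82237) = -209199*(-1/82237) = 209199/82237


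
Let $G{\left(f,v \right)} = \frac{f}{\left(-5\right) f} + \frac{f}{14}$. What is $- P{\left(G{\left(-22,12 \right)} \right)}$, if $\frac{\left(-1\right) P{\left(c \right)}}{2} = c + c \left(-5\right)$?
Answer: $\frac{496}{35} \approx 14.171$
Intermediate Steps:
$G{\left(f,v \right)} = - \frac{1}{5} + \frac{f}{14}$ ($G{\left(f,v \right)} = f \left(- \frac{1}{5 f}\right) + f \frac{1}{14} = - \frac{1}{5} + \frac{f}{14}$)
$P{\left(c \right)} = 8 c$ ($P{\left(c \right)} = - 2 \left(c + c \left(-5\right)\right) = - 2 \left(c - 5 c\right) = - 2 \left(- 4 c\right) = 8 c$)
$- P{\left(G{\left(-22,12 \right)} \right)} = - 8 \left(- \frac{1}{5} + \frac{1}{14} \left(-22\right)\right) = - 8 \left(- \frac{1}{5} - \frac{11}{7}\right) = - \frac{8 \left(-62\right)}{35} = \left(-1\right) \left(- \frac{496}{35}\right) = \frac{496}{35}$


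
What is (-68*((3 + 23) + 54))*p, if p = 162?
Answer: -881280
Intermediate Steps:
(-68*((3 + 23) + 54))*p = -68*((3 + 23) + 54)*162 = -68*(26 + 54)*162 = -68*80*162 = -5440*162 = -881280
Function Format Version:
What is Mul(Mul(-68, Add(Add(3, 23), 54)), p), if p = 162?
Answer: -881280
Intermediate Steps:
Mul(Mul(-68, Add(Add(3, 23), 54)), p) = Mul(Mul(-68, Add(Add(3, 23), 54)), 162) = Mul(Mul(-68, Add(26, 54)), 162) = Mul(Mul(-68, 80), 162) = Mul(-5440, 162) = -881280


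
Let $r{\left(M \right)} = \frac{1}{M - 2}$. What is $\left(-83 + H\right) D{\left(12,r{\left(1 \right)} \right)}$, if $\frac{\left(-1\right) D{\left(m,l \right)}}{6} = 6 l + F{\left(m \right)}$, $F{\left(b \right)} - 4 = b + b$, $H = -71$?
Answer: $20328$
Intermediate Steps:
$r{\left(M \right)} = \frac{1}{-2 + M}$
$F{\left(b \right)} = 4 + 2 b$ ($F{\left(b \right)} = 4 + \left(b + b\right) = 4 + 2 b$)
$D{\left(m,l \right)} = -24 - 36 l - 12 m$ ($D{\left(m,l \right)} = - 6 \left(6 l + \left(4 + 2 m\right)\right) = - 6 \left(4 + 2 m + 6 l\right) = -24 - 36 l - 12 m$)
$\left(-83 + H\right) D{\left(12,r{\left(1 \right)} \right)} = \left(-83 - 71\right) \left(-24 - \frac{36}{-2 + 1} - 144\right) = - 154 \left(-24 - \frac{36}{-1} - 144\right) = - 154 \left(-24 - -36 - 144\right) = - 154 \left(-24 + 36 - 144\right) = \left(-154\right) \left(-132\right) = 20328$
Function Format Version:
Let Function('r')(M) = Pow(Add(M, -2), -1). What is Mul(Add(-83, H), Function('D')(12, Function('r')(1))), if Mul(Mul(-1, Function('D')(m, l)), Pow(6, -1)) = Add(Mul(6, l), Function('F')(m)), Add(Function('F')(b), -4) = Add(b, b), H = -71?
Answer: 20328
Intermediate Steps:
Function('r')(M) = Pow(Add(-2, M), -1)
Function('F')(b) = Add(4, Mul(2, b)) (Function('F')(b) = Add(4, Add(b, b)) = Add(4, Mul(2, b)))
Function('D')(m, l) = Add(-24, Mul(-36, l), Mul(-12, m)) (Function('D')(m, l) = Mul(-6, Add(Mul(6, l), Add(4, Mul(2, m)))) = Mul(-6, Add(4, Mul(2, m), Mul(6, l))) = Add(-24, Mul(-36, l), Mul(-12, m)))
Mul(Add(-83, H), Function('D')(12, Function('r')(1))) = Mul(Add(-83, -71), Add(-24, Mul(-36, Pow(Add(-2, 1), -1)), Mul(-12, 12))) = Mul(-154, Add(-24, Mul(-36, Pow(-1, -1)), -144)) = Mul(-154, Add(-24, Mul(-36, -1), -144)) = Mul(-154, Add(-24, 36, -144)) = Mul(-154, -132) = 20328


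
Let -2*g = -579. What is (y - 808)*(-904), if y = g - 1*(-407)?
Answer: 100796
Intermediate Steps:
g = 579/2 (g = -½*(-579) = 579/2 ≈ 289.50)
y = 1393/2 (y = 579/2 - 1*(-407) = 579/2 + 407 = 1393/2 ≈ 696.50)
(y - 808)*(-904) = (1393/2 - 808)*(-904) = -223/2*(-904) = 100796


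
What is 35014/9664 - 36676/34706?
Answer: 215189755/83849696 ≈ 2.5664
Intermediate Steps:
35014/9664 - 36676/34706 = 35014*(1/9664) - 36676*1/34706 = 17507/4832 - 18338/17353 = 215189755/83849696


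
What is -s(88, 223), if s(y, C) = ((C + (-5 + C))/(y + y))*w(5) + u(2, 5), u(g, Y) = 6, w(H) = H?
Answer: -3261/176 ≈ -18.528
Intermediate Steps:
s(y, C) = 6 + 5*(-5 + 2*C)/(2*y) (s(y, C) = ((C + (-5 + C))/(y + y))*5 + 6 = ((-5 + 2*C)/((2*y)))*5 + 6 = ((-5 + 2*C)*(1/(2*y)))*5 + 6 = ((-5 + 2*C)/(2*y))*5 + 6 = 5*(-5 + 2*C)/(2*y) + 6 = 6 + 5*(-5 + 2*C)/(2*y))
-s(88, 223) = -(-25 + 10*223 + 12*88)/(2*88) = -(-25 + 2230 + 1056)/(2*88) = -3261/(2*88) = -1*3261/176 = -3261/176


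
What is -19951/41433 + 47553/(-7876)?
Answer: -193399775/29666028 ≈ -6.5192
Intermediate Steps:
-19951/41433 + 47553/(-7876) = -19951*1/41433 + 47553*(-1/7876) = -19951/41433 - 4323/716 = -193399775/29666028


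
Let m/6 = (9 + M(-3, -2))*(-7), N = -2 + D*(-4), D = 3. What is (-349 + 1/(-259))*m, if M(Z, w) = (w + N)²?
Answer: 143723280/37 ≈ 3.8844e+6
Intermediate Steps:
N = -14 (N = -2 + 3*(-4) = -2 - 12 = -14)
M(Z, w) = (-14 + w)² (M(Z, w) = (w - 14)² = (-14 + w)²)
m = -11130 (m = 6*((9 + (-14 - 2)²)*(-7)) = 6*((9 + (-16)²)*(-7)) = 6*((9 + 256)*(-7)) = 6*(265*(-7)) = 6*(-1855) = -11130)
(-349 + 1/(-259))*m = (-349 + 1/(-259))*(-11130) = (-349 - 1/259)*(-11130) = -90392/259*(-11130) = 143723280/37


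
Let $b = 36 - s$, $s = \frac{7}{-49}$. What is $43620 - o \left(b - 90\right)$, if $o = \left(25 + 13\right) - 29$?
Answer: $\frac{308733}{7} \approx 44105.0$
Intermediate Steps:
$s = - \frac{1}{7}$ ($s = 7 \left(- \frac{1}{49}\right) = - \frac{1}{7} \approx -0.14286$)
$o = 9$ ($o = 38 - 29 = 9$)
$b = \frac{253}{7}$ ($b = 36 - - \frac{1}{7} = 36 + \frac{1}{7} = \frac{253}{7} \approx 36.143$)
$43620 - o \left(b - 90\right) = 43620 - 9 \left(\frac{253}{7} - 90\right) = 43620 - 9 \left(- \frac{377}{7}\right) = 43620 - - \frac{3393}{7} = 43620 + \frac{3393}{7} = \frac{308733}{7}$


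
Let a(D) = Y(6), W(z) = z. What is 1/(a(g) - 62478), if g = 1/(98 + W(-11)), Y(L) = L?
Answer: -1/62472 ≈ -1.6007e-5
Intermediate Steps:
g = 1/87 (g = 1/(98 - 11) = 1/87 ≈ 0.011494)
a(D) = 6
1/(a(g) - 62478) = 1/(6 - 62478) = 1/(-62472) = -1/62472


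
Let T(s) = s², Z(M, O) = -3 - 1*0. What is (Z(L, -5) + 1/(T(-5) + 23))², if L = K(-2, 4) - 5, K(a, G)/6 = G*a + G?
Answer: 20449/2304 ≈ 8.8754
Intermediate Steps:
K(a, G) = 6*G + 6*G*a (K(a, G) = 6*(G*a + G) = 6*(G + G*a) = 6*G + 6*G*a)
L = -29 (L = 6*4*(1 - 2) - 5 = 6*4*(-1) - 5 = -24 - 5 = -29)
Z(M, O) = -3 (Z(M, O) = -3 + 0 = -3)
(Z(L, -5) + 1/(T(-5) + 23))² = (-3 + 1/((-5)² + 23))² = (-3 + 1/(25 + 23))² = (-3 + 1/48)² = (-143/48)² = 20449/2304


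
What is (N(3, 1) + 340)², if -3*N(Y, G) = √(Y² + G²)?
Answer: (1020 - √10)²/9 ≈ 1.1488e+5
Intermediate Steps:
N(Y, G) = -√(G² + Y²)/3 (N(Y, G) = -√(Y² + G²)/3 = -√(G² + Y²)/3)
(N(3, 1) + 340)² = (-√(1² + 3²)/3 + 340)² = (-√(1 + 9)/3 + 340)² = (-√10/3 + 340)² = (340 - √10/3)²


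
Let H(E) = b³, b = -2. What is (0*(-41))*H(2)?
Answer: 0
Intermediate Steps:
H(E) = -8 (H(E) = (-2)³ = -8)
(0*(-41))*H(2) = (0*(-41))*(-8) = 0*(-8) = 0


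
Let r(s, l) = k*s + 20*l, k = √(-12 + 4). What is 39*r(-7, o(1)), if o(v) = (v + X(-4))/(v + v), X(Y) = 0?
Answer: 390 - 546*I*√2 ≈ 390.0 - 772.16*I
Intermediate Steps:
k = 2*I*√2 (k = √(-8) = 2*I*√2 ≈ 2.8284*I)
o(v) = ½ (o(v) = (v + 0)/(v + v) = v/((2*v)) = v*(1/(2*v)) = ½)
r(s, l) = 20*l + 2*I*s*√2 (r(s, l) = (2*I*√2)*s + 20*l = 2*I*s*√2 + 20*l = 20*l + 2*I*s*√2)
39*r(-7, o(1)) = 39*(20*(½) + 2*I*(-7)*√2) = 39*(10 - 14*I*√2) = 390 - 546*I*√2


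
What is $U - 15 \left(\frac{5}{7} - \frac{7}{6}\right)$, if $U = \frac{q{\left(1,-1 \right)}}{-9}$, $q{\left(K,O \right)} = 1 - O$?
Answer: $\frac{827}{126} \approx 6.5635$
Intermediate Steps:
$U = - \frac{2}{9}$ ($U = \frac{1 - -1}{-9} = \left(1 + 1\right) \left(- \frac{1}{9}\right) = 2 \left(- \frac{1}{9}\right) = - \frac{2}{9} \approx -0.22222$)
$U - 15 \left(\frac{5}{7} - \frac{7}{6}\right) = - \frac{2}{9} - 15 \left(\frac{5}{7} - \frac{7}{6}\right) = - \frac{2}{9} - - \frac{95}{14} = - \frac{2}{9} + \frac{95}{14} = \frac{827}{126}$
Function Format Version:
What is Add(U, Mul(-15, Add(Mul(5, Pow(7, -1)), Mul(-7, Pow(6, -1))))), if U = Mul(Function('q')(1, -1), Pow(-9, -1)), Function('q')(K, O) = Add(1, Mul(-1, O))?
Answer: Rational(827, 126) ≈ 6.5635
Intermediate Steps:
U = Rational(-2, 9) (U = Mul(Add(1, Mul(-1, -1)), Pow(-9, -1)) = Mul(Add(1, 1), Rational(-1, 9)) = Mul(2, Rational(-1, 9)) = Rational(-2, 9) ≈ -0.22222)
Add(U, Mul(-15, Add(Mul(5, Pow(7, -1)), Mul(-7, Pow(6, -1))))) = Add(Rational(-2, 9), Mul(-15, Add(Mul(5, Pow(7, -1)), Mul(-7, Pow(6, -1))))) = Add(Rational(-2, 9), Mul(-15, Add(Mul(5, Rational(1, 7)), Mul(-7, Rational(1, 6))))) = Add(Rational(-2, 9), Mul(-15, Add(Rational(5, 7), Rational(-7, 6)))) = Add(Rational(-2, 9), Mul(-15, Rational(-19, 42))) = Add(Rational(-2, 9), Rational(95, 14)) = Rational(827, 126)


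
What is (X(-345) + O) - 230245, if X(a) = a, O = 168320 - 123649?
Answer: -185919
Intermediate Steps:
O = 44671
(X(-345) + O) - 230245 = (-345 + 44671) - 230245 = 44326 - 230245 = -185919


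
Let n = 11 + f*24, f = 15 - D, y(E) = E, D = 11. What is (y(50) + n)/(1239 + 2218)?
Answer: 157/3457 ≈ 0.045415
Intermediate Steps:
f = 4 (f = 15 - 1*11 = 15 - 11 = 4)
n = 107 (n = 11 + 4*24 = 11 + 96 = 107)
(y(50) + n)/(1239 + 2218) = (50 + 107)/(1239 + 2218) = 157/3457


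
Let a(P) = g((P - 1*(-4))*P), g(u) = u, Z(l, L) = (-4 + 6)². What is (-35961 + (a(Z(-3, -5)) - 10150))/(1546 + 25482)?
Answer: -46079/27028 ≈ -1.7049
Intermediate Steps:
Z(l, L) = 4 (Z(l, L) = 2² = 4)
a(P) = P*(4 + P) (a(P) = (P - 1*(-4))*P = (P + 4)*P = (4 + P)*P = P*(4 + P))
(-35961 + (a(Z(-3, -5)) - 10150))/(1546 + 25482) = (-35961 + (4*(4 + 4) - 10150))/(1546 + 25482) = (-35961 + (4*8 - 10150))/27028 = (-35961 + (32 - 10150))*(1/27028) = (-35961 - 10118)*(1/27028) = -46079*1/27028 = -46079/27028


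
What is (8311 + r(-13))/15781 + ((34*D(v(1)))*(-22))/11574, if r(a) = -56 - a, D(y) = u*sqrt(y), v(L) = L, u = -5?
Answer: 77357386/91324647 ≈ 0.84706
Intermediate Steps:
D(y) = -5*sqrt(y)
(8311 + r(-13))/15781 + ((34*D(v(1)))*(-22))/11574 = (8311 + (-56 - 1*(-13)))/15781 + ((34*(-5*sqrt(1)))*(-22))/11574 = (8311 + (-56 + 13))*(1/15781) + ((34*(-5*1))*(-22))*(1/11574) = (8311 - 43)*(1/15781) + ((34*(-5))*(-22))*(1/11574) = 8268*(1/15781) - 170*(-22)*(1/11574) = 8268/15781 + 3740*(1/11574) = 8268/15781 + 1870/5787 = 77357386/91324647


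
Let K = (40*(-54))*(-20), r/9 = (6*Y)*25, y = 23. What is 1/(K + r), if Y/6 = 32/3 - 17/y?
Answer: 23/2843100 ≈ 8.0898e-6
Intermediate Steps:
Y = 1370/23 (Y = 6*(32/3 - 17/23) = 6*(685/69) = 1370/23 ≈ 59.565)
r = 1849500/23 (r = 9*((6*(1370/23))*25) = 9*((8220/23)*25) = 9*(205500/23) = 1849500/23 ≈ 80413.)
K = 43200 (K = -2160*(-20) = 43200)
1/(K + r) = 1/(43200 + 1849500/23) = 1/(2843100/23) = 23/2843100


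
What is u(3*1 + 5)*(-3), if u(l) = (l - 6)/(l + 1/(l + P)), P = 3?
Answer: -66/89 ≈ -0.74157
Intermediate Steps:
u(l) = (-6 + l)/(l + 1/(3 + l)) (u(l) = (l - 6)/(l + 1/(l + 3)) = (-6 + l)/(l + 1/(3 + l)))
u(3*1 + 5)*(-3) = ((-18 + (3*1 + 5)**2 - 3*(3*1 + 5))/(1 + (3*1 + 5)**2 + 3*(3*1 + 5)))*(-3) = ((-18 + (3 + 5)**2 - 3*(3 + 5))/(1 + (3 + 5)**2 + 3*(3 + 5)))*(-3) = ((-18 + 8**2 - 3*8)/(1 + 8**2 + 3*8))*(-3) = ((-18 + 64 - 24)/(1 + 64 + 24))*(-3) = (22/89)*(-3) = -66/89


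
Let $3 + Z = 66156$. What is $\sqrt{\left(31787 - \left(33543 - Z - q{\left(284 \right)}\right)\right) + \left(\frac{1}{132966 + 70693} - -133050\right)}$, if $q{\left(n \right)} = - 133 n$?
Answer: $\frac{\sqrt{6622838103972334}}{203659} \approx 399.59$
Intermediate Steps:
$Z = 66153$ ($Z = -3 + 66156 = 66153$)
$\sqrt{\left(31787 - \left(33543 - Z - q{\left(284 \right)}\right)\right) + \left(\frac{1}{132966 + 70693} - -133050\right)} = \sqrt{\left(31787 + \left(\left(\left(-133\right) 284 + 66153\right) - 33543\right)\right) + \left(\frac{1}{132966 + 70693} - -133050\right)} = \sqrt{\left(31787 + \left(\left(-37772 + 66153\right) - 33543\right)\right) + \left(\frac{1}{203659} + 133050\right)} = \sqrt{\left(31787 + \left(28381 - 33543\right)\right) + \left(\frac{1}{203659} + 133050\right)} = \sqrt{\left(31787 - 5162\right) + \frac{27096829951}{203659}} = \sqrt{26625 + \frac{27096829951}{203659}} = \sqrt{\frac{32519250826}{203659}} = \frac{\sqrt{6622838103972334}}{203659}$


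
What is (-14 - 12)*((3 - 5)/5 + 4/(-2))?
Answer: 312/5 ≈ 62.400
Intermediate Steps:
(-14 - 12)*((3 - 5)/5 + 4/(-2)) = -26*(-2*⅕ + 4*(-½)) = -26*(-⅖ - 2) = -26*(-12/5) = 312/5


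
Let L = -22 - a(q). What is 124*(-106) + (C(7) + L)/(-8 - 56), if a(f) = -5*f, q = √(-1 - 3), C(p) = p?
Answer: -841201/64 - 5*I/32 ≈ -13144.0 - 0.15625*I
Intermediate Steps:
q = 2*I (q = √(-4) = 2*I ≈ 2.0*I)
L = -22 + 10*I (L = -22 - (-5)*2*I = -22 - (-10)*I = -22 + 10*I ≈ -22.0 + 10.0*I)
124*(-106) + (C(7) + L)/(-8 - 56) = 124*(-106) + (7 + (-22 + 10*I))/(-8 - 56) = -13144 + (-15 + 10*I)/(-64) = -13144 + (-15 + 10*I)*(-1/64) = -13144 + (15/64 - 5*I/32) = -841201/64 - 5*I/32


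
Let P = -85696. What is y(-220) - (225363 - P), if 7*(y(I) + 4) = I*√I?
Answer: -311063 - 440*I*√55/7 ≈ -3.1106e+5 - 466.16*I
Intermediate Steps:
y(I) = -4 + I^(3/2)/7 (y(I) = -4 + (I*√I)/7 = -4 + I^(3/2)/7)
y(-220) - (225363 - P) = (-4 + (-220)^(3/2)/7) - (225363 - 1*(-85696)) = (-4 + (-440*I*√55)/7) - (225363 + 85696) = (-4 - 440*I*√55/7) - 1*311059 = (-4 - 440*I*√55/7) - 311059 = -311063 - 440*I*√55/7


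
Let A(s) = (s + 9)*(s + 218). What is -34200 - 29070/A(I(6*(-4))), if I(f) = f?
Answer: -3316431/97 ≈ -34190.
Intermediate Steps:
A(s) = (9 + s)*(218 + s)
-34200 - 29070/A(I(6*(-4))) = -34200 - 29070/(1962 + (6*(-4))**2 + 227*(6*(-4))) = -34200 - 29070/(1962 + (-24)**2 + 227*(-24)) = -34200 - 29070/(1962 + 576 - 5448) = -34200 - 29070/(-2910) = -34200 - 29070*(-1)/2910 = -34200 - 1*(-969/97) = -34200 + 969/97 = -3316431/97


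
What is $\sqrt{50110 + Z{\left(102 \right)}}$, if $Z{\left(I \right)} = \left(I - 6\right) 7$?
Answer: $\sqrt{50782} \approx 225.35$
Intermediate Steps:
$Z{\left(I \right)} = -42 + 7 I$ ($Z{\left(I \right)} = \left(-6 + I\right) 7 = -42 + 7 I$)
$\sqrt{50110 + Z{\left(102 \right)}} = \sqrt{50110 + \left(-42 + 7 \cdot 102\right)} = \sqrt{50110 + \left(-42 + 714\right)} = \sqrt{50110 + 672} = \sqrt{50782}$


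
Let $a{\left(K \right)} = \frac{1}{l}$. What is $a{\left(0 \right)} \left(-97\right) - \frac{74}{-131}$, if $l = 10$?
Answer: $- \frac{11967}{1310} \approx -9.1351$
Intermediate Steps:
$a{\left(K \right)} = \frac{1}{10}$
$a{\left(0 \right)} \left(-97\right) - \frac{74}{-131} = \frac{1}{10} \left(-97\right) - \frac{74}{-131} = - \frac{97}{10} - - \frac{74}{131} = - \frac{97}{10} + \frac{74}{131} = - \frac{11967}{1310}$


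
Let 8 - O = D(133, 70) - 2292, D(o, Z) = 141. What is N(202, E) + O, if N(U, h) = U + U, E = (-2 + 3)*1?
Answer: 2563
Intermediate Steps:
E = 1 (E = 1*1 = 1)
N(U, h) = 2*U
O = 2159 (O = 8 - (141 - 2292) = 8 - 1*(-2151) = 8 + 2151 = 2159)
N(202, E) + O = 2*202 + 2159 = 404 + 2159 = 2563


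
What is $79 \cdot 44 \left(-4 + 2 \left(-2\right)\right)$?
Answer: $-27808$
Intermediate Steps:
$79 \cdot 44 \left(-4 + 2 \left(-2\right)\right) = 3476 \left(-4 - 4\right) = 3476 \left(-8\right) = -27808$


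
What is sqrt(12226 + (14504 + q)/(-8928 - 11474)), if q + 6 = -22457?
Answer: sqrt(498885622)/202 ≈ 110.57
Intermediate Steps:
q = -22463 (q = -6 - 22457 = -22463)
sqrt(12226 + (14504 + q)/(-8928 - 11474)) = sqrt(12226 + (14504 - 22463)/(-8928 - 11474)) = sqrt(12226 - 7959/(-20402)) = sqrt(12226 - 7959*(-1/20402)) = sqrt(12226 + 7959/20402) = sqrt(249442811/20402) = sqrt(498885622)/202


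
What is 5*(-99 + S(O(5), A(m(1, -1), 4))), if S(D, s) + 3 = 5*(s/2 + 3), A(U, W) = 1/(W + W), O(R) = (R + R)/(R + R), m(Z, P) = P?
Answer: -6935/16 ≈ -433.44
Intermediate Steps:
O(R) = 1 (O(R) = (2*R)/((2*R)) = (2*R)*(1/(2*R)) = 1)
A(U, W) = 1/(2*W)
S(D, s) = 12 + 5*s/2 (S(D, s) = -3 + 5*(s/2 + 3) = -3 + 5*(3 + s/2) = -3 + (15 + 5*s/2) = 12 + 5*s/2)
5*(-99 + S(O(5), A(m(1, -1), 4))) = 5*(-99 + (12 + 5*((½)/4)/2)) = 5*(-99 + (12 + 5*((½)*(¼))/2)) = 5*(-99 + (12 + (5/2)*(⅛))) = 5*(-99 + (12 + 5/16)) = 5*(-99 + 197/16) = 5*(-1387/16) = -6935/16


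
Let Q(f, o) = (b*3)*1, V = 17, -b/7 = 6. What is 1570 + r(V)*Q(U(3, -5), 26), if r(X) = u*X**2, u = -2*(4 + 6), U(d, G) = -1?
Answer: 729850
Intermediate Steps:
b = -42 (b = -7*6 = -42)
Q(f, o) = -126 (Q(f, o) = -42*3*1 = -126*1 = -126)
u = -20 (u = -2*10 = -20)
r(X) = -20*X**2
1570 + r(V)*Q(U(3, -5), 26) = 1570 - 20*17**2*(-126) = 1570 - 20*289*(-126) = 1570 - 5780*(-126) = 1570 + 728280 = 729850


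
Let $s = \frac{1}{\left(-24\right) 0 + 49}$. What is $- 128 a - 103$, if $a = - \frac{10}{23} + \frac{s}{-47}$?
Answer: $- \frac{2505023}{52969} \approx -47.292$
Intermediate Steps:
$s = \frac{1}{49}$ ($s = \frac{1}{0 + 49} = \frac{1}{49} \approx 0.020408$)
$a = - \frac{23053}{52969}$ ($a = - \frac{10}{23} + \frac{1}{49 \left(-47\right)} = \left(-10\right) \frac{1}{23} + \frac{1}{49} \left(- \frac{1}{47}\right) = - \frac{10}{23} - \frac{1}{2303} = - \frac{23053}{52969} \approx -0.43522$)
$- 128 a - 103 = \left(-128\right) \left(- \frac{23053}{52969}\right) - 103 = \frac{2950784}{52969} - 103 = - \frac{2505023}{52969}$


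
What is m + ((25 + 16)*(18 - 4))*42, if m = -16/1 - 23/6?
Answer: 144529/6 ≈ 24088.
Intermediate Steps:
m = -119/6 (m = -16*1 - 23*⅙ = -16 - 23/6 = -119/6 ≈ -19.833)
m + ((25 + 16)*(18 - 4))*42 = -119/6 + ((25 + 16)*(18 - 4))*42 = -119/6 + (41*14)*42 = -119/6 + 574*42 = -119/6 + 24108 = 144529/6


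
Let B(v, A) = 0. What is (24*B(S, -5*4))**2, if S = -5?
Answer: 0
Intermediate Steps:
(24*B(S, -5*4))**2 = (24*0)**2 = 0**2 = 0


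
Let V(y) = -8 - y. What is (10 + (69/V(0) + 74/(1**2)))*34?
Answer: 10251/4 ≈ 2562.8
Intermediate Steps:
(10 + (69/V(0) + 74/(1**2)))*34 = (10 + (69/(-8 - 1*0) + 74/(1**2)))*34 = (10 + (69/(-8 + 0) + 74/1))*34 = (10 + (69/(-8) + 74*1))*34 = (10 + (69*(-1/8) + 74))*34 = (10 + (-69/8 + 74))*34 = (10 + 523/8)*34 = (603/8)*34 = 10251/4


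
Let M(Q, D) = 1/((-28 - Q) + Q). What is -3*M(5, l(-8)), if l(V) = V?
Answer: 3/28 ≈ 0.10714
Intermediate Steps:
M(Q, D) = -1/28 (M(Q, D) = 1/(-28) = -1/28)
-3*M(5, l(-8)) = -3*(-1/28) = 3/28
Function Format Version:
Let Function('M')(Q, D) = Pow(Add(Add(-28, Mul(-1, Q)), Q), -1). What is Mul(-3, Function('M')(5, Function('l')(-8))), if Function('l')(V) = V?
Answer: Rational(3, 28) ≈ 0.10714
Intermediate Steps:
Function('M')(Q, D) = Rational(-1, 28) (Function('M')(Q, D) = Pow(-28, -1) = Rational(-1, 28))
Mul(-3, Function('M')(5, Function('l')(-8))) = Mul(-3, Rational(-1, 28)) = Rational(3, 28)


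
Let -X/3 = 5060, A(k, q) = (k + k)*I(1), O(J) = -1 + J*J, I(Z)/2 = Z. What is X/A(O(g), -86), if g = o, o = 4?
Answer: -253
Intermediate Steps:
g = 4
I(Z) = 2*Z
O(J) = -1 + J**2
A(k, q) = 4*k (A(k, q) = (k + k)*(2*1) = (2*k)*2 = 4*k)
X = -15180 (X = -3*5060 = -15180)
X/A(O(g), -86) = -15180*1/(4*(-1 + 4**2)) = -15180*1/(4*(-1 + 16)) = -15180/(4*15) = -15180/60 = -15180*1/60 = -253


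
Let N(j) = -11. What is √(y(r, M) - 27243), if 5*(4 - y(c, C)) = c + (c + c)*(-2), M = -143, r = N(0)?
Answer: 2*I*√170285/5 ≈ 165.06*I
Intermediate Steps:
r = -11
y(c, C) = 4 + 3*c/5 (y(c, C) = 4 - (c + (c + c)*(-2))/5 = 4 - (c + (2*c)*(-2))/5 = 4 - (c - 4*c)/5 = 4 - (-3)*c/5 = 4 + 3*c/5)
√(y(r, M) - 27243) = √((4 + (⅗)*(-11)) - 27243) = √((4 - 33/5) - 27243) = √(-13/5 - 27243) = √(-136228/5) = 2*I*√170285/5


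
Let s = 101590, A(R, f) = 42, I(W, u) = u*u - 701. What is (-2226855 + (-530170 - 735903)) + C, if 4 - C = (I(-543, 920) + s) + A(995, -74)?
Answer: -4440255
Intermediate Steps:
I(W, u) = -701 + u² (I(W, u) = u² - 701 = -701 + u²)
C = -947327 (C = 4 - (((-701 + 920²) + 101590) + 42) = 4 - (((-701 + 846400) + 101590) + 42) = 4 - ((845699 + 101590) + 42) = 4 - (947289 + 42) = 4 - 1*947331 = 4 - 947331 = -947327)
(-2226855 + (-530170 - 735903)) + C = (-2226855 + (-530170 - 735903)) - 947327 = (-2226855 - 1266073) - 947327 = -3492928 - 947327 = -4440255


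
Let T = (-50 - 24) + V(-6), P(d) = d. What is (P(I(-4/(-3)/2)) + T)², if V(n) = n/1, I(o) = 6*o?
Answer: 5776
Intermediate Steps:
V(n) = n (V(n) = n*1 = n)
T = -80 (T = (-50 - 24) - 6 = -74 - 6 = -80)
(P(I(-4/(-3)/2)) + T)² = (6*(-4/(-3)/2) - 80)² = (6*(-4*(-⅓)*(½)) - 80)² = (6*((4/3)*(½)) - 80)² = (6*(⅔) - 80)² = (4 - 80)² = (-76)² = 5776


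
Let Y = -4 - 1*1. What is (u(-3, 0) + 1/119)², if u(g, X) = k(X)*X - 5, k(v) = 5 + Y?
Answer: 352836/14161 ≈ 24.916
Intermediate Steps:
Y = -5 (Y = -4 - 1 = -5)
k(v) = 0 (k(v) = 5 - 5 = 0)
u(g, X) = -5 (u(g, X) = 0*X - 5 = 0 - 5 = -5)
(u(-3, 0) + 1/119)² = (-5 + 1/119)² = (-594/119)² = 352836/14161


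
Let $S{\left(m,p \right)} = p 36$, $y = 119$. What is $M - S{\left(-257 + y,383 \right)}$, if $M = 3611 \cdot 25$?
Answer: $76487$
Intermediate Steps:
$S{\left(m,p \right)} = 36 p$
$M = 90275$
$M - S{\left(-257 + y,383 \right)} = 90275 - 36 \cdot 383 = 90275 - 13788 = 76487$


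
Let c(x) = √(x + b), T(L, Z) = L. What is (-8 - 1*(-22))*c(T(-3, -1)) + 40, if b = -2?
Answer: 40 + 14*I*√5 ≈ 40.0 + 31.305*I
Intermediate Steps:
c(x) = √(-2 + x) (c(x) = √(x - 2) = √(-2 + x))
(-8 - 1*(-22))*c(T(-3, -1)) + 40 = (-8 - 1*(-22))*√(-2 - 3) + 40 = (-8 + 22)*√(-5) + 40 = 14*(I*√5) + 40 = 14*I*√5 + 40 = 40 + 14*I*√5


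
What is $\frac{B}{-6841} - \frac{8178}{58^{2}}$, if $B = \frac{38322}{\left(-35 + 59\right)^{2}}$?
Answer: $- \frac{15495037}{6348448} \approx -2.4408$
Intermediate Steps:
$B = \frac{2129}{32}$ ($B = \frac{38322}{24^{2}} = \frac{38322}{576} = 38322 \cdot \frac{1}{576} = \frac{2129}{32} \approx 66.531$)
$\frac{B}{-6841} - \frac{8178}{58^{2}} = \frac{2129}{32 \left(-6841\right)} - \frac{8178}{58^{2}} = \frac{2129}{32} \left(- \frac{1}{6841}\right) - \frac{8178}{3364} = - \frac{2129}{218912} - \frac{141}{58} = - \frac{15495037}{6348448}$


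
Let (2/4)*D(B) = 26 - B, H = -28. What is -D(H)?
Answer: -108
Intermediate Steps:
D(B) = 52 - 2*B (D(B) = 2*(26 - B) = 52 - 2*B)
-D(H) = -(52 - 2*(-28)) = -(52 + 56) = -1*108 = -108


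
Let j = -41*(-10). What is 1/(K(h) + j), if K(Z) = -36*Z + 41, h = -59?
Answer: 1/2575 ≈ 0.00038835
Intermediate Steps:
j = 410
K(Z) = 41 - 36*Z
1/(K(h) + j) = 1/((41 - 36*(-59)) + 410) = 1/((41 + 2124) + 410) = 1/(2165 + 410) = 1/2575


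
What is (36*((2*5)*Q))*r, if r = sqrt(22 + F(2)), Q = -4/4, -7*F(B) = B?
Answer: -720*sqrt(266)/7 ≈ -1677.5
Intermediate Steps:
F(B) = -B/7
Q = -1 (Q = -4*1/4 = -1)
r = 2*sqrt(266)/7 (r = sqrt(22 - 1/7*2) = sqrt(22 - 2/7) = sqrt(152/7) = 2*sqrt(266)/7 ≈ 4.6599)
(36*((2*5)*Q))*r = (36*((2*5)*(-1)))*(2*sqrt(266)/7) = (36*(10*(-1)))*(2*sqrt(266)/7) = (36*(-10))*(2*sqrt(266)/7) = -720*sqrt(266)/7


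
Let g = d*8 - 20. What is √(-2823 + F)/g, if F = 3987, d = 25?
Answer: √291/90 ≈ 0.18954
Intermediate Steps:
g = 180 (g = 25*8 - 20 = 200 - 20 = 180)
√(-2823 + F)/g = √(-2823 + 3987)/180 = √1164*(1/180) = (2*√291)*(1/180) = √291/90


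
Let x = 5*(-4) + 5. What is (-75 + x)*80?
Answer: -7200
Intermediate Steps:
x = -15 (x = -20 + 5 = -15)
(-75 + x)*80 = (-75 - 15)*80 = -90*80 = -7200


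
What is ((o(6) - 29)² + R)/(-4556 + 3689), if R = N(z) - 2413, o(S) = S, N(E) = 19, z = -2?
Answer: 1865/867 ≈ 2.1511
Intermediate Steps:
R = -2394 (R = 19 - 2413 = -2394)
((o(6) - 29)² + R)/(-4556 + 3689) = ((6 - 29)² - 2394)/(-4556 + 3689) = ((-23)² - 2394)/(-867) = (529 - 2394)*(-1/867) = -1865*(-1/867) = 1865/867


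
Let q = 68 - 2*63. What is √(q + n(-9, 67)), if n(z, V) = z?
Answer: I*√67 ≈ 8.1853*I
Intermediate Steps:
q = -58 (q = 68 - 126 = -58)
√(q + n(-9, 67)) = √(-58 - 9) = √(-67) = I*√67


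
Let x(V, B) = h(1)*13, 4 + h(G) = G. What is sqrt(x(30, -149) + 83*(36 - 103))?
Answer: 20*I*sqrt(14) ≈ 74.833*I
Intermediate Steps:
h(G) = -4 + G
x(V, B) = -39 (x(V, B) = (-4 + 1)*13 = -3*13 = -39)
sqrt(x(30, -149) + 83*(36 - 103)) = sqrt(-39 + 83*(36 - 103)) = sqrt(-39 + 83*(-67)) = sqrt(-39 - 5561) = sqrt(-5600) = 20*I*sqrt(14)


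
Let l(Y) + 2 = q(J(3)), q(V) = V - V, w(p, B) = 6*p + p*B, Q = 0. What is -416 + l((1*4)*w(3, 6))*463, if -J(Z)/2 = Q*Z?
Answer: -1342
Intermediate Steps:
J(Z) = 0 (J(Z) = -0*Z = -2*0 = 0)
w(p, B) = 6*p + B*p
q(V) = 0
l(Y) = -2 (l(Y) = -2 + 0 = -2)
-416 + l((1*4)*w(3, 6))*463 = -416 - 2*463 = -416 - 926 = -1342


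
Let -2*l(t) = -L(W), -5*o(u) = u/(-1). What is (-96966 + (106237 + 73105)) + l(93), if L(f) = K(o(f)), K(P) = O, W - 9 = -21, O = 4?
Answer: 82378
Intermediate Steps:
o(u) = u/5 (o(u) = -u/(5*(-1)) = -u*(-1)/5 = -(-1)*u/5 = u/5)
W = -12 (W = 9 - 21 = -12)
K(P) = 4
L(f) = 4
l(t) = 2 (l(t) = -(-1)*4/2 = -½*(-4) = 2)
(-96966 + (106237 + 73105)) + l(93) = (-96966 + (106237 + 73105)) + 2 = (-96966 + 179342) + 2 = 82376 + 2 = 82378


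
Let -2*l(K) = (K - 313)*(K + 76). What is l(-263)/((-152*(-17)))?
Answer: -396/19 ≈ -20.842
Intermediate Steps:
l(K) = -(-313 + K)*(76 + K)/2 (l(K) = -(K - 313)*(K + 76)/2 = -(-313 + K)*(76 + K)/2)
l(-263)/((-152*(-17))) = (11894 - ½*(-263)² + (237/2)*(-263))/((-152*(-17))) = (11894 - ½*69169 - 62331/2)/2584 = (11894 - 69169/2 - 62331/2)*(1/2584) = -53856*1/2584 = -396/19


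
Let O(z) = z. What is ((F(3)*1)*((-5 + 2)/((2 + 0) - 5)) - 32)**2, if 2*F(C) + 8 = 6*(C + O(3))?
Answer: 324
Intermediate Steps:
F(C) = 5 + 3*C (F(C) = -4 + (6*(C + 3))/2 = -4 + (6*(3 + C))/2 = -4 + (18 + 6*C)/2 = -4 + (9 + 3*C) = 5 + 3*C)
((F(3)*1)*((-5 + 2)/((2 + 0) - 5)) - 32)**2 = (((5 + 3*3)*1)*((-5 + 2)/((2 + 0) - 5)) - 32)**2 = (((5 + 9)*1)*(-3/(2 - 5)) - 32)**2 = ((14*1)*(-3/(-3)) - 32)**2 = (14*(-3*(-1/3)) - 32)**2 = (14*1 - 32)**2 = (14 - 32)**2 = (-18)**2 = 324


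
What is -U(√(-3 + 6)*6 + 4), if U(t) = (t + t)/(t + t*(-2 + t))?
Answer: 2/33 - 4*√3/33 ≈ -0.14934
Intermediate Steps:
U(t) = 2*t/(t + t*(-2 + t)) (U(t) = (2*t)/(t + t*(-2 + t)) = 2*t/(t + t*(-2 + t)))
-U(√(-3 + 6)*6 + 4) = -2/(-1 + (√(-3 + 6)*6 + 4)) = -2/(-1 + (√3*6 + 4)) = -2/(-1 + (6*√3 + 4)) = -2/(-1 + (4 + 6*√3)) = -2/(3 + 6*√3)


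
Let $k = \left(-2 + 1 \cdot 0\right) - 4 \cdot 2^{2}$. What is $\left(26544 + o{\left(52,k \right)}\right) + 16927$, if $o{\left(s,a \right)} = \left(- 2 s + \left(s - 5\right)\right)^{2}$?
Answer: $46720$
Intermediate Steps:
$k = -18$ ($k = \left(-2 + 0\right) - 16 = -2 - 16 = -18$)
$o{\left(s,a \right)} = \left(-5 - s\right)^{2}$ ($o{\left(s,a \right)} = \left(- 2 s + \left(-5 + s\right)\right)^{2} = \left(-5 - s\right)^{2}$)
$\left(26544 + o{\left(52,k \right)}\right) + 16927 = \left(26544 + \left(5 + 52\right)^{2}\right) + 16927 = \left(26544 + 57^{2}\right) + 16927 = \left(26544 + 3249\right) + 16927 = 29793 + 16927 = 46720$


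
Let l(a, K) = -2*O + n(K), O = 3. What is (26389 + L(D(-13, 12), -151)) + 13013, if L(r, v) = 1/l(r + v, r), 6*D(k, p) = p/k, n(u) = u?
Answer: 3152147/80 ≈ 39402.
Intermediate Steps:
D(k, p) = p/(6*k) (D(k, p) = (p/k)/6 = p/(6*k))
l(a, K) = -6 + K (l(a, K) = -2*3 + K = -6 + K)
L(r, v) = 1/(-6 + r)
(26389 + L(D(-13, 12), -151)) + 13013 = (26389 + 1/(-6 + (⅙)*12/(-13))) + 13013 = (26389 + 1/(-6 + (⅙)*12*(-1/13))) + 13013 = (26389 + 1/(-6 - 2/13)) + 13013 = (26389 + 1/(-80/13)) + 13013 = (26389 - 13/80) + 13013 = 2111107/80 + 13013 = 3152147/80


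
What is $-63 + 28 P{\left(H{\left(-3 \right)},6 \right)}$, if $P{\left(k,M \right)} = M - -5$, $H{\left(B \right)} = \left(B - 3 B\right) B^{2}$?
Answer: $245$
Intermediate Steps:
$H{\left(B \right)} = - 2 B^{3}$ ($H{\left(B \right)} = - 2 B B^{2} = - 2 B^{3}$)
$P{\left(k,M \right)} = 5 + M$ ($P{\left(k,M \right)} = M + 5 = 5 + M$)
$-63 + 28 P{\left(H{\left(-3 \right)},6 \right)} = -63 + 28 \left(5 + 6\right) = -63 + 28 \cdot 11 = -63 + 308 = 245$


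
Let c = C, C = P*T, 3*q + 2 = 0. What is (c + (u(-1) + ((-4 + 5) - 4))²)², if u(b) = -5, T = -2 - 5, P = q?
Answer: 42436/9 ≈ 4715.1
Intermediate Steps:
q = -⅔ (q = -⅔ + (⅓)*0 = -⅔ + 0 = -⅔ ≈ -0.66667)
P = -⅔ ≈ -0.66667
T = -7
C = 14/3 (C = -⅔*(-7) = 14/3 ≈ 4.6667)
c = 14/3 ≈ 4.6667
(c + (u(-1) + ((-4 + 5) - 4))²)² = (14/3 + (-5 + ((-4 + 5) - 4))²)² = (14/3 + (-5 + (1 - 4))²)² = (14/3 + (-5 - 3)²)² = (14/3 + (-8)²)² = (14/3 + 64)² = (206/3)² = 42436/9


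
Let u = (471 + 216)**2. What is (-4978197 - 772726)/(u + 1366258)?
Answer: -5750923/1838227 ≈ -3.1285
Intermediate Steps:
u = 471969 (u = 687**2 = 471969)
(-4978197 - 772726)/(u + 1366258) = (-4978197 - 772726)/(471969 + 1366258) = -5750923/1838227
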